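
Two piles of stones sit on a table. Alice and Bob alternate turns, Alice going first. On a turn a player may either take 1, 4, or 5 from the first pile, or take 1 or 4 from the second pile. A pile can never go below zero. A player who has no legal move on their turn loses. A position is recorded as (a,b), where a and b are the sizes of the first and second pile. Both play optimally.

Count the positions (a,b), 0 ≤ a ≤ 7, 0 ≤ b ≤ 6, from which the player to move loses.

14

Use the standard recursion: the mover loses at a terminal position; elsewhere, the mover wins exactly when some move hands the opponent an L position.
Every move lowers a or b (never raises either), so fill the grid row by row in increasing a, and left to right within a row: each cell's successors are then already labelled.
      b=0  b=1  b=2  b=3  b=4  b=5  b=6
a=0:    L    W    L    W    W    L    W
a=1:    W    L    W    L    W    W    L
a=2:    L    W    L    W    W    L    W
a=3:    W    L    W    L    W    W    L
a=4:    W    W    W    W    L    W    W
a=5:    W    W    W    W    W    W    W
a=6:    W    W    W    W    L    W    W
a=7:    W    W    W    W    W    W    W
Cells with no legal move (terminal, hence L): (0,0).
The remaining L cells, each justified by listing all of its moves:
(0,2): the only move is to (0,1)(W), a W ⇒ L
(0,5): moves to (0,4)(W), (0,1)(W); every one is W ⇒ L
(1,1): moves to (0,1)(W), (1,0)(W); every one is W ⇒ L
(1,3): moves to (0,3)(W), (1,2)(W); every one is W ⇒ L
(1,6): moves to (0,6)(W), (1,5)(W), (1,2)(W); every one is W ⇒ L
(2,0): the only move is to (1,0)(W), a W ⇒ L
(2,2): moves to (1,2)(W), (2,1)(W); every one is W ⇒ L
(2,5): moves to (1,5)(W), (2,4)(W), (2,1)(W); every one is W ⇒ L
(3,1): moves to (2,1)(W), (3,0)(W); every one is W ⇒ L
(3,3): moves to (2,3)(W), (3,2)(W); every one is W ⇒ L
(3,6): moves to (2,6)(W), (3,5)(W), (3,2)(W); every one is W ⇒ L
(4,4): moves to (3,4)(W), (0,4)(W), (4,3)(W), (4,0)(W); every one is W ⇒ L
(6,4): moves to (5,4)(W), (2,4)(W), (1,4)(W), (6,3)(W), (6,0)(W); every one is W ⇒ L
Every other cell has at least one move into one of the L cells above, so it is W.
L cells per row: a=0: 3, a=1: 3, a=2: 3, a=3: 3, a=4: 1, a=5: 0, a=6: 1, a=7: 0; total 14.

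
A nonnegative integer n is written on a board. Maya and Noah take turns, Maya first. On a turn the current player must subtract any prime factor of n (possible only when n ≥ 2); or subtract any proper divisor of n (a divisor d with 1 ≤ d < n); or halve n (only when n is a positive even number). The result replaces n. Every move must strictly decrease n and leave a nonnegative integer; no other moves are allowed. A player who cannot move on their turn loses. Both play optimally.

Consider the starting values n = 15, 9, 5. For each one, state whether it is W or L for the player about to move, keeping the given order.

Compute win/loss labels from the base case upward. A position with no move is L. Any other position is W if it can reach an L in one move, else L.
n=0: no move → L
n=1: no move → L
n=2: →0(L), so W
n=3: →0(L), so W
n=4: →2(W), 3(W) — all W, so L
n=5: →0(L), so W
n=6: →4(L), so W
n=7: →0(L), so W
n=8: →4(L), so W
n=9: →6(W), 8(W) — all W, so L
n=10: →9(L), so W
n=11: →0(L), so W
n=12: →9(L), so W
n=13: →0(L), so W
n=14: →7(W), 12(W), 13(W) — all W, so L
n=15: →14(L), so W

15: W, 9: L, 5: W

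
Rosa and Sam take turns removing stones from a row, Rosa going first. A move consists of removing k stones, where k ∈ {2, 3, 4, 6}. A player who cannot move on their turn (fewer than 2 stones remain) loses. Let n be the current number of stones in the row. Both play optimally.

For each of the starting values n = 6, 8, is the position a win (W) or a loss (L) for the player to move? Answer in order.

6: W, 8: L

Label each position W (a win for the player to move) or L (a loss). A position with no legal move is L; any other position is W exactly when some move reaches an L, and L when every move reaches a W.
n=0: no move → L
n=1: no move → L
n=2: reaches L-position 0 → W
n=3: reaches L-position 1 → W
n=4: reaches L-position 1 → W
n=5: reaches L-position 1 → W
n=6: reaches L-position 0 → W
n=7: reaches L-position 1 → W
n=8: only reaches 6(W), 5(W), 4(W), 2(W), all W → L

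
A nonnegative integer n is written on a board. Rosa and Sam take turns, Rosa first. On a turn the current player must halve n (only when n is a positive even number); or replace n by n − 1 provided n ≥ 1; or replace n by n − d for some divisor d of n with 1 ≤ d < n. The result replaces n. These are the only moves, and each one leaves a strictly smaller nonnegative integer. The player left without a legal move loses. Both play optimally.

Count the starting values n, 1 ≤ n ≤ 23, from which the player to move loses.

Positions with no move are L. A position that does have a move is losing for the player to move precisely when every available move leads to a winning position for the opponent. Fill in the labels:
n=0: no move → L
n=1: reaches L-position 0 → W
n=2: only reaches 1(W), which is W → L
n=3: reaches L-position 2 → W
n=4: reaches L-position 2 → W
n=5: only reaches 4(W), which is W → L
n=6: reaches L-position 5 → W
n=7: only reaches 6(W), which is W → L
n=8: reaches L-position 7 → W
n=9: only reaches 6(W), 8(W), all W → L
n=10: reaches L-position 5 → W
n=11: only reaches 10(W), which is W → L
n=12: reaches L-position 9 → W
n=13: only reaches 12(W), which is W → L
n=14: reaches L-position 7 → W
n=15: only reaches 10(W), 12(W), 14(W), all W → L
n=16: reaches L-position 15 → W
n=17: only reaches 16(W), which is W → L
n=18: reaches L-position 9 → W
n=19: only reaches 18(W), which is W → L
n=20: reaches L-position 15 → W
n=21: only reaches 14(W), 18(W), 20(W), all W → L
n=22: reaches L-position 11 → W
n=23: only reaches 22(W), which is W → L
L entries with 1 ≤ n ≤ 23 (n=0 is outside the asked range and is not counted): n = 2, 5, 7, 9, 11, 13, 15, 17, 19, 21, 23; that makes 11.

11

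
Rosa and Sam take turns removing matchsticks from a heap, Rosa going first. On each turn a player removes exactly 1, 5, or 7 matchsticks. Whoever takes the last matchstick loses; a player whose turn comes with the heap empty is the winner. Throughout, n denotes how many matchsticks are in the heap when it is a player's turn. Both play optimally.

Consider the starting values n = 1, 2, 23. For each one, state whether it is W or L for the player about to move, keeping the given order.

1: L, 2: W, 23: L

Compute win/loss labels from the base case upward. A position with no move is W. Any other position is W if it can reach an L in one move, else L.
n=0: no move; the opponent has just taken the last matchstick and therefore loses → W
n=1: only reaches 0(W), which is W → L
n=2: reaches L-position 1 → W
n=3: only reaches 2(W), which is W → L
n=4: reaches L-position 3 → W
n=5: only reaches 4(W), 0(W), all W → L
n=6: reaches L-position 5 → W
n=7: only reaches 6(W), 2(W), 0(W), all W → L
n=8: reaches L-position 7 → W
n=9: only reaches 8(W), 4(W), 2(W), all W → L
n=10: reaches L-position 9 → W
n=11: only reaches 10(W), 6(W), 4(W), all W → L
n=12: reaches L-position 11 → W
n=13: only reaches 12(W), 8(W), 6(W), all W → L
n=14: reaches L-position 13 → W
n=15: only reaches 14(W), 10(W), 8(W), all W → L
n=16: reaches L-position 15 → W
n=17: only reaches 16(W), 12(W), 10(W), all W → L
n=18: reaches L-position 17 → W
n=19: only reaches 18(W), 14(W), 12(W), all W → L
n=20: reaches L-position 19 → W
n=21: only reaches 20(W), 16(W), 14(W), all W → L
n=22: reaches L-position 21 → W
n=23: only reaches 22(W), 18(W), 16(W), all W → L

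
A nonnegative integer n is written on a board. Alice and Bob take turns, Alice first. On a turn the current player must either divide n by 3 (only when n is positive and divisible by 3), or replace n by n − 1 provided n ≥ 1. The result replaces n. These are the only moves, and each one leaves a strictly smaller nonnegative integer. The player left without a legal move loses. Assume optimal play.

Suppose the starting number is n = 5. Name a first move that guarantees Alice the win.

Classify positions by backward induction: terminal positions (no move available) are L. From any other position, the mover wins iff some move reaches an L.
n=0: no move → L
n=1: reaches L-position 0 → W
n=2: only reaches 1(W), which is W → L
n=3: reaches L-position 2 → W
n=4: only reaches 3(W), which is W → L
n=5: reaches L-position 4 → W
From 5, the L positions reachable in one move are: 4.

Move to 4.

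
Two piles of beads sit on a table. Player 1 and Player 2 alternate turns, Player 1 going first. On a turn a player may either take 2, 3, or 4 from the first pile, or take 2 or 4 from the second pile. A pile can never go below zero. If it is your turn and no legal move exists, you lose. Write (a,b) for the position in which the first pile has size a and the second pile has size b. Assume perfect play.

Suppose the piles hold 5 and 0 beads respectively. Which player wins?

Use the standard recursion: the mover loses at a terminal position; elsewhere, the mover wins exactly when some move hands the opponent an L position.
No move ever increases a pile, so every position that can arise here has a ≤ 5 and b ≤ 0; it is enough to label the cells with 0 ≤ a ≤ 5 and 0 ≤ b ≤ 0.
Every move lowers a or b (never raises either), so fill the grid row by row in increasing a, and left to right within a row: each cell's successors are then already labelled.
      b=0
a=0:    L
a=1:    L
a=2:    W
a=3:    W
a=4:    W
a=5:    W
Cells with no legal move (terminal, hence L): (0,0), (1,0).
Every other cell has at least one move into one of the L cells above, so it is W.
The starting position (5,0) is W: Player 1 should move to (1,0), handing over an L position.

Player 1 wins.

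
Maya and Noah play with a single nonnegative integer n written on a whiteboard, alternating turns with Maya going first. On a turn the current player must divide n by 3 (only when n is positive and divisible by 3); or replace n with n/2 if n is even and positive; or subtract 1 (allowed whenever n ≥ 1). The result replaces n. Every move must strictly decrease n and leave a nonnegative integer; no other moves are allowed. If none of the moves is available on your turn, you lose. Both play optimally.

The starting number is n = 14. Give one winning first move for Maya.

Work bottom-up. With no move the player to move loses. Otherwise the position is W if at least one move leads to an L position for the opponent, and L if every move leads to a W.
n=0: no move → L
n=1: reaches L-position 0 → W
n=2: only reaches 1(W), which is W → L
n=3: reaches L-position 2 → W
n=4: reaches L-position 2 → W
n=5: only reaches 4(W), which is W → L
n=6: reaches L-position 2 → W
n=7: only reaches 6(W), which is W → L
n=8: reaches L-position 7 → W
n=9: only reaches 3(W), 8(W), all W → L
n=10: reaches L-position 5 → W
n=11: only reaches 10(W), which is W → L
n=12: reaches L-position 11 → W
n=13: only reaches 12(W), which is W → L
n=14: reaches L-position 7 → W
From 14, the L positions reachable in one move are: 7, 13. Any move reaching one of these is winning.

Move to 7.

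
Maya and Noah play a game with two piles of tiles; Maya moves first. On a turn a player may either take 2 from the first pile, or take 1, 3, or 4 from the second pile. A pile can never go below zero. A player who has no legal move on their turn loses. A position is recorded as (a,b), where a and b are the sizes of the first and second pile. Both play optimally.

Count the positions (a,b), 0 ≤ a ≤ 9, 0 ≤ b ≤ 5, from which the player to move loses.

20

Positions with no move are L. A position that does have a move is losing for the player to move precisely when every available move leads to a winning position for the opponent. Fill in the labels:
Every move lowers a or b (never raises either), so fill the grid row by row in increasing a, and left to right within a row: each cell's successors are then already labelled.
      b=0  b=1  b=2  b=3  b=4  b=5
a=0:    L    W    L    W    W    W
a=1:    L    W    L    W    W    W
a=2:    W    L    W    L    W    W
a=3:    W    L    W    L    W    W
a=4:    L    W    L    W    W    W
a=5:    L    W    L    W    W    W
a=6:    W    L    W    L    W    W
a=7:    W    L    W    L    W    W
a=8:    L    W    L    W    W    W
a=9:    L    W    L    W    W    W
Cells with no legal move (terminal, hence L): (0,0), (1,0).
The remaining L cells, each justified by listing all of its moves:
(0,2): →(0,1)(W) only, which is W, so L
(1,2): →(1,1)(W) only, which is W, so L
(2,1): →(0,1)(W), (2,0)(W) — all W, so L
(2,3): →(0,3)(W), (2,2)(W), (2,0)(W) — all W, so L
(3,1): →(1,1)(W), (3,0)(W) — all W, so L
(3,3): →(1,3)(W), (3,2)(W), (3,0)(W) — all W, so L
(4,0): →(2,0)(W) only, which is W, so L
(4,2): →(2,2)(W), (4,1)(W) — all W, so L
(5,0): →(3,0)(W) only, which is W, so L
(5,2): →(3,2)(W), (5,1)(W) — all W, so L
(6,1): →(4,1)(W), (6,0)(W) — all W, so L
(6,3): →(4,3)(W), (6,2)(W), (6,0)(W) — all W, so L
(7,1): →(5,1)(W), (7,0)(W) — all W, so L
(7,3): →(5,3)(W), (7,2)(W), (7,0)(W) — all W, so L
(8,0): →(6,0)(W) only, which is W, so L
(8,2): →(6,2)(W), (8,1)(W) — all W, so L
(9,0): →(7,0)(W) only, which is W, so L
(9,2): →(7,2)(W), (9,1)(W) — all W, so L
Every other cell has at least one move into one of the L cells above, so it is W.
L cells per row: a=0: 2, a=1: 2, a=2: 2, a=3: 2, a=4: 2, a=5: 2, a=6: 2, a=7: 2, a=8: 2, a=9: 2; total 20.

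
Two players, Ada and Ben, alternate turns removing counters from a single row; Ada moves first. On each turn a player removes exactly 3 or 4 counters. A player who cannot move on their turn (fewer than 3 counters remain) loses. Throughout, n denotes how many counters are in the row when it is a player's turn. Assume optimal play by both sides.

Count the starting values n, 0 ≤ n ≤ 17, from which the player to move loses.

9

Build the W/L table. Terminal = L. A non-terminal position is W if it has a move to some L; otherwise it is L.
n=0: no move → L
n=1: no move → L
n=2: no move → L
n=3: →0(L), so W
n=4: →1(L), so W
n=5: →2(L), so W
n=6: →2(L), so W
n=7: →4(W), 3(W) — all W, so L
n=8: →5(W), 4(W) — all W, so L
n=9: →6(W), 5(W) — all W, so L
n=10: →7(L), so W
n=11: →8(L), so W
n=12: →9(L), so W
n=13: →9(L), so W
n=14: →11(W), 10(W) — all W, so L
n=15: →12(W), 11(W) — all W, so L
n=16: →13(W), 12(W) — all W, so L
n=17: →14(L), so W
L entries with 0 ≤ n ≤ 17: n = 0, 1, 2, 7, 8, 9, 14, 15, 16; that makes 9.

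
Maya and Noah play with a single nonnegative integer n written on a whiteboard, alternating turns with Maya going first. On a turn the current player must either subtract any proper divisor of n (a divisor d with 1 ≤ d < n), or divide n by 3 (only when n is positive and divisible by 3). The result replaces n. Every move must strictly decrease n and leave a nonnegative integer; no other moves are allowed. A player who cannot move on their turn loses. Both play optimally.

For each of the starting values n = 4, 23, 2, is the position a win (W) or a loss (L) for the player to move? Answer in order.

Compute win/loss labels from the base case upward. A position with no move is L. Any other position is W if it can reach an L in one move, else L.
n=0: no move → L
n=1: no move → L
n=2: reaches L-position 1 → W
n=3: reaches L-position 1 → W
n=4: only reaches 2(W), 3(W), all W → L
n=5: reaches L-position 4 → W
n=6: reaches L-position 4 → W
n=7: only reaches 6(W), which is W → L
n=8: reaches L-position 4 → W
n=9: only reaches 3(W), 6(W), 8(W), all W → L
n=10: reaches L-position 9 → W
n=11: only reaches 10(W), which is W → L
n=12: reaches L-position 4 → W
n=13: only reaches 12(W), which is W → L
n=14: reaches L-position 7 → W
n=15: only reaches 5(W), 10(W), 12(W), 14(W), all W → L
n=16: reaches L-position 15 → W
n=17: only reaches 16(W), which is W → L
n=18: reaches L-position 9 → W
n=19: only reaches 18(W), which is W → L
n=20: reaches L-position 15 → W
n=21: reaches L-position 7 → W
n=22: reaches L-position 11 → W
n=23: only reaches 22(W), which is W → L

4: L, 23: L, 2: W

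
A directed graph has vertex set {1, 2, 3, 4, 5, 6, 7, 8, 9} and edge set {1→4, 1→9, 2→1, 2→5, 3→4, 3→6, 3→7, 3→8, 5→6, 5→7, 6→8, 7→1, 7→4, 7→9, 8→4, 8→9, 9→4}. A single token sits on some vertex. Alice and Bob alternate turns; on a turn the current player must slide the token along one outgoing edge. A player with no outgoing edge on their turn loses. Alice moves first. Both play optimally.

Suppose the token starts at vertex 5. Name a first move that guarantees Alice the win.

Move to 6.

Label each position W (a win for the player to move) or L (a loss). A position with no legal move is L; any other position is W exactly when some move reaches an L, and L when every move reaches a W.
Every edge goes from a vertex to one that appears earlier in the order 4, 9, 1, 7, 8, 6, 5, 2, 3, so processing vertices in that order labels each vertex after all of its successors.
4: no outgoing edge → L
9: can move to 4, which is L ⇒ W
1: can move to 4, which is L ⇒ W
7: can move to 4, which is L ⇒ W
8: can move to 4, which is L ⇒ W
6: the only move is to 8(W), a W ⇒ L
5: can move to 6, which is L ⇒ W
2: moves to 5(W), 1(W); every one is W ⇒ L
3: can move to 6, which is L ⇒ W
From 5, the L positions reachable in one move are: 6.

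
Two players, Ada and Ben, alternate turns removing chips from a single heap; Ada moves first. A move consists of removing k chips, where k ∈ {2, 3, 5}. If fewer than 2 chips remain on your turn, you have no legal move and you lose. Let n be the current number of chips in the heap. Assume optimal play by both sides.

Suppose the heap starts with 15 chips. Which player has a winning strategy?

Label each position W (a win for the player to move) or L (a loss). A position with no legal move is L; any other position is W exactly when some move reaches an L, and L when every move reaches a W.
n=0: no move → L
n=1: no move → L
n=2: →0(L), so W
n=3: →1(L), so W
n=4: →1(L), so W
n=5: →0(L), so W
n=6: →1(L), so W
n=7: →5(W), 4(W), 2(W) — all W, so L
n=8: →6(W), 5(W), 3(W) — all W, so L
n=9: →7(L), so W
n=10: →8(L), so W
n=11: →8(L), so W
n=12: →7(L), so W
n=13: →8(L), so W
n=14: →12(W), 11(W), 9(W) — all W, so L
n=15: →13(W), 12(W), 10(W) — all W, so L
Every move from 15 reaches a W position, so the mover loses.

Ben wins.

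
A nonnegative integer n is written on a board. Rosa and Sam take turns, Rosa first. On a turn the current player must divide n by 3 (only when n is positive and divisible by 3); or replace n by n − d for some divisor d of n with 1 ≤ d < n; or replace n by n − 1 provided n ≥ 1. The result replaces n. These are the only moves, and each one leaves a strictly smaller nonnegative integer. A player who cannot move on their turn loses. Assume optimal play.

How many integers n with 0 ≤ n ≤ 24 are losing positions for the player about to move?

10

Use the standard recursion: the mover loses at a terminal position; elsewhere, the mover wins exactly when some move hands the opponent an L position.
n=0: no move → L
n=1: reaches L-position 0 → W
n=2: only reaches 1(W), which is W → L
n=3: reaches L-position 2 → W
n=4: reaches L-position 2 → W
n=5: only reaches 4(W), which is W → L
n=6: reaches L-position 2 → W
n=7: only reaches 6(W), which is W → L
n=8: reaches L-position 7 → W
n=9: only reaches 3(W), 6(W), 8(W), all W → L
n=10: reaches L-position 5 → W
n=11: only reaches 10(W), which is W → L
n=12: reaches L-position 9 → W
n=13: only reaches 12(W), which is W → L
n=14: reaches L-position 7 → W
n=15: reaches L-position 5 → W
n=16: only reaches 8(W), 12(W), 14(W), 15(W), all W → L
n=17: reaches L-position 16 → W
n=18: reaches L-position 9 → W
n=19: only reaches 18(W), which is W → L
n=20: reaches L-position 16 → W
n=21: reaches L-position 7 → W
n=22: reaches L-position 11 → W
n=23: only reaches 22(W), which is W → L
n=24: reaches L-position 16 → W
L entries with 0 ≤ n ≤ 24: n = 0, 2, 5, 7, 9, 11, 13, 16, 19, 23; that makes 10.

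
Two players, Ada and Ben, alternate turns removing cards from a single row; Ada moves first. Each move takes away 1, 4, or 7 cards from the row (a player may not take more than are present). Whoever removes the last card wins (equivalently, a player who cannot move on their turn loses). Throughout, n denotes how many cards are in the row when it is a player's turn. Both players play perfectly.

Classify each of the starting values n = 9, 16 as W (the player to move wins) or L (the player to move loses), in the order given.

Build the W/L table. Terminal = L. A non-terminal position is W if it has a move to some L; otherwise it is L.
n=0: no move → L
n=1: reaches L-position 0 → W
n=2: only reaches 1(W), which is W → L
n=3: reaches L-position 2 → W
n=4: reaches L-position 0 → W
n=5: only reaches 4(W), 1(W), all W → L
n=6: reaches L-position 5 → W
n=7: reaches L-position 0 → W
n=8: only reaches 7(W), 4(W), 1(W), all W → L
n=9: reaches L-position 8 → W
n=10: only reaches 9(W), 6(W), 3(W), all W → L
n=11: reaches L-position 10 → W
n=12: reaches L-position 8 → W
n=13: only reaches 12(W), 9(W), 6(W), all W → L
n=14: reaches L-position 13 → W
n=15: reaches L-position 8 → W
n=16: only reaches 15(W), 12(W), 9(W), all W → L

9: W, 16: L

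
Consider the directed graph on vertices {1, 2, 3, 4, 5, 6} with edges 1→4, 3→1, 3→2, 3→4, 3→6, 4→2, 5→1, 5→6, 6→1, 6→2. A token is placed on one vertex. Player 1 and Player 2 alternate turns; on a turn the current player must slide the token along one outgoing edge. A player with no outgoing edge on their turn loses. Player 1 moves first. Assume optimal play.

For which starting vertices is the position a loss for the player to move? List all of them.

Use the standard recursion: the mover loses at a terminal position; elsewhere, the mover wins exactly when some move hands the opponent an L position.
Every edge goes from a vertex to one that appears earlier in the order 2, 4, 1, 6, 3, 5, so processing vertices in that order labels each vertex after all of its successors.
2: no outgoing edge → L
4: →2(L), so W
1: →4(W) only, which is W, so L
6: →1(L), so W
3: →1(L), so W
5: →1(L), so W
The losing starting vertices are exactly the entries labelled L in this table (2 of them).

1, 2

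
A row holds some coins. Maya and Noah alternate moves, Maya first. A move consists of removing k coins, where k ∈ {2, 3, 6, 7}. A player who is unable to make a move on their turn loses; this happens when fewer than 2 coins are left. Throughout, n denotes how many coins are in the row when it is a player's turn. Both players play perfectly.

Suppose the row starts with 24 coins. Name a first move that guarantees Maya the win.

Work bottom-up. With no move the player to move loses. Otherwise the position is W if at least one move leads to an L position for the opponent, and L if every move leads to a W.
n=0: no move → L
n=1: no move → L
n=2: can move to 0, which is L ⇒ W
n=3: can move to 1, which is L ⇒ W
n=4: can move to 1, which is L ⇒ W
n=5: moves to 3(W), 2(W); every one is W ⇒ L
n=6: can move to 0, which is L ⇒ W
n=7: can move to 5, which is L ⇒ W
n=8: can move to 5, which is L ⇒ W
n=9: moves to 7(W), 6(W), 3(W), 2(W); every one is W ⇒ L
n=10: moves to 8(W), 7(W), 4(W), 3(W); every one is W ⇒ L
n=11: can move to 9, which is L ⇒ W
n=12: can move to 10, which is L ⇒ W
n=13: can move to 10, which is L ⇒ W
n=14: moves to 12(W), 11(W), 8(W), 7(W); every one is W ⇒ L
n=15: can move to 9, which is L ⇒ W
n=16: can move to 14, which is L ⇒ W
n=17: can move to 14, which is L ⇒ W
n=18: moves to 16(W), 15(W), 12(W), 11(W); every one is W ⇒ L
n=19: moves to 17(W), 16(W), 13(W), 12(W); every one is W ⇒ L
n=20: can move to 18, which is L ⇒ W
n=21: can move to 19, which is L ⇒ W
n=22: can move to 19, which is L ⇒ W
n=23: moves to 21(W), 20(W), 17(W), 16(W); every one is W ⇒ L
n=24: can move to 18, which is L ⇒ W
From 24, the L positions reachable in one move are: 18.

Remove 6, leaving 18.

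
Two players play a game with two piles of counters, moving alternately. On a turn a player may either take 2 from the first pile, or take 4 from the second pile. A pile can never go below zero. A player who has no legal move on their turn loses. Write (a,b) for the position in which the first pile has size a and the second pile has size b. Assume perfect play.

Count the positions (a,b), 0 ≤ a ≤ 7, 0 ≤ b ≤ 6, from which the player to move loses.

Work bottom-up. With no move the player to move loses. Otherwise the position is W if at least one move leads to an L position for the opponent, and L if every move leads to a W.
Every move lowers a or b (never raises either), so fill the grid row by row in increasing a, and left to right within a row: each cell's successors are then already labelled.
      b=0  b=1  b=2  b=3  b=4  b=5  b=6
a=0:    L    L    L    L    W    W    W
a=1:    L    L    L    L    W    W    W
a=2:    W    W    W    W    L    L    L
a=3:    W    W    W    W    L    L    L
a=4:    L    L    L    L    W    W    W
a=5:    L    L    L    L    W    W    W
a=6:    W    W    W    W    L    L    L
a=7:    W    W    W    W    L    L    L
Cells with no legal move (terminal, hence L): (0,0), (0,1), (0,2), (0,3), (1,0), (1,1), (1,2), (1,3).
The remaining L cells, each justified by listing all of its moves:
(2,4): moves to (0,4)(W), (2,0)(W); every one is W ⇒ L
(2,5): moves to (0,5)(W), (2,1)(W); every one is W ⇒ L
(2,6): moves to (0,6)(W), (2,2)(W); every one is W ⇒ L
(3,4): moves to (1,4)(W), (3,0)(W); every one is W ⇒ L
(3,5): moves to (1,5)(W), (3,1)(W); every one is W ⇒ L
(3,6): moves to (1,6)(W), (3,2)(W); every one is W ⇒ L
(4,0): the only move is to (2,0)(W), a W ⇒ L
(4,1): the only move is to (2,1)(W), a W ⇒ L
(4,2): the only move is to (2,2)(W), a W ⇒ L
(4,3): the only move is to (2,3)(W), a W ⇒ L
(5,0): the only move is to (3,0)(W), a W ⇒ L
(5,1): the only move is to (3,1)(W), a W ⇒ L
(5,2): the only move is to (3,2)(W), a W ⇒ L
(5,3): the only move is to (3,3)(W), a W ⇒ L
(6,4): moves to (4,4)(W), (6,0)(W); every one is W ⇒ L
(6,5): moves to (4,5)(W), (6,1)(W); every one is W ⇒ L
(6,6): moves to (4,6)(W), (6,2)(W); every one is W ⇒ L
(7,4): moves to (5,4)(W), (7,0)(W); every one is W ⇒ L
(7,5): moves to (5,5)(W), (7,1)(W); every one is W ⇒ L
(7,6): moves to (5,6)(W), (7,2)(W); every one is W ⇒ L
Every other cell has at least one move into one of the L cells above, so it is W.
L cells per row: a=0: 4, a=1: 4, a=2: 3, a=3: 3, a=4: 4, a=5: 4, a=6: 3, a=7: 3; total 28.

28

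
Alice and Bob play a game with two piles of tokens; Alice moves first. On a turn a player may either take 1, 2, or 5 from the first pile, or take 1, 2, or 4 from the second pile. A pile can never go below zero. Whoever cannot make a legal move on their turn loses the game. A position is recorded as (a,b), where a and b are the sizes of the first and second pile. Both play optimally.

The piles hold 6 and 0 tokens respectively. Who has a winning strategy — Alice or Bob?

Build the W/L table. Terminal = L. A non-terminal position is W if it has a move to some L; otherwise it is L.
No move ever increases a pile, so every position that can arise here has a ≤ 6 and b ≤ 0; it is enough to label the cells with 0 ≤ a ≤ 6 and 0 ≤ b ≤ 0.
Every move lowers a or b (never raises either), so fill the grid row by row in increasing a, and left to right within a row: each cell's successors are then already labelled.
      b=0
a=0:    L
a=1:    W
a=2:    W
a=3:    L
a=4:    W
a=5:    W
a=6:    L
Cells with no legal move (terminal, hence L): (0,0).
The remaining L cells, each justified by listing all of its moves:
(3,0): moves to (2,0)(W), (1,0)(W); every one is W ⇒ L
(6,0): moves to (5,0)(W), (4,0)(W), (1,0)(W); every one is W ⇒ L
Every other cell has at least one move into one of the L cells above, so it is W.
The starting position (6,0) is L: whatever Alice does, the opponent receives a W position.

Bob wins.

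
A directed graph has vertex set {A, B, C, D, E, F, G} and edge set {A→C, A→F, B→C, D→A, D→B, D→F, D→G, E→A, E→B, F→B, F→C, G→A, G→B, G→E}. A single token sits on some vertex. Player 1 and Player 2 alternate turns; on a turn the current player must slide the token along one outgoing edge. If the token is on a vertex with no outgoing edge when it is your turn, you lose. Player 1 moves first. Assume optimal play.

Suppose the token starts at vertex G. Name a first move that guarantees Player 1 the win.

Compute win/loss labels from the base case upward. A position with no move is L. Any other position is W if it can reach an L in one move, else L.
Every edge goes from a vertex to one that appears earlier in the order C, B, F, A, E, G, D, so processing vertices in that order labels each vertex after all of its successors.
C: no outgoing edge → L
B: W (go to C, an L position)
F: W (go to C, an L position)
A: W (go to C, an L position)
E: L (options A(W), B(W) are all W)
G: W (go to E, an L position)
D: L (options G(W), A(W), F(W), B(W) are all W)
From G, the L positions reachable in one move are: E.

Move to E.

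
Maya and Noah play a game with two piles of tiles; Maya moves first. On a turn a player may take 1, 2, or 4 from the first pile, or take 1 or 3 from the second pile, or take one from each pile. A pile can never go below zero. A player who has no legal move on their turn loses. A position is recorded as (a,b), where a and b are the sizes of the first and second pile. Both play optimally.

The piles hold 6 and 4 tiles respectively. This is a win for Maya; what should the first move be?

Move to (5,3).

Work bottom-up. With no move the player to move loses. Otherwise the position is W if at least one move leads to an L position for the opponent, and L if every move leads to a W.
No move ever increases a pile, so every position that can arise here has a ≤ 6 and b ≤ 4; it is enough to label the cells with 0 ≤ a ≤ 6 and 0 ≤ b ≤ 4.
Every move lowers a or b (never raises either), so fill the grid row by row in increasing a, and left to right within a row: each cell's successors are then already labelled.
      b=0  b=1  b=2  b=3  b=4
a=0:    L    W    L    W    L
a=1:    W    W    W    W    W
a=2:    W    L    W    L    W
a=3:    L    W    W    W    W
a=4:    W    W    W    W    W
a=5:    W    L    W    L    W
a=6:    L    W    W    W    W
Cells with no legal move (terminal, hence L): (0,0).
The remaining L cells, each justified by listing all of its moves:
(0,2): only reaches (0,1)(W), which is W → L
(0,4): only reaches (0,3)(W), (0,1)(W), all W → L
(2,1): only reaches (1,1)(W), (0,1)(W), (2,0)(W), (1,0)(W), all W → L
(2,3): only reaches (1,3)(W), (0,3)(W), (2,2)(W), (2,0)(W), (1,2)(W), all W → L
(3,0): only reaches (2,0)(W), (1,0)(W), all W → L
(5,1): only reaches (4,1)(W), (3,1)(W), (1,1)(W), (5,0)(W), (4,0)(W), all W → L
(5,3): only reaches (4,3)(W), (3,3)(W), (1,3)(W), (5,2)(W), (5,0)(W), (4,2)(W), all W → L
(6,0): only reaches (5,0)(W), (4,0)(W), (2,0)(W), all W → L
Every other cell has at least one move into one of the L cells above, so it is W.
From (6,4), the L positions reachable in one move are: (5,3).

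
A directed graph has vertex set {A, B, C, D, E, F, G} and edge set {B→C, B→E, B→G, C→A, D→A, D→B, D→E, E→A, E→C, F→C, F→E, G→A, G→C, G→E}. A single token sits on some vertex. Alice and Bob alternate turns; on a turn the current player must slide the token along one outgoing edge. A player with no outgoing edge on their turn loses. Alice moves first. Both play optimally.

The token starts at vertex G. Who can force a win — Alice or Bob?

Alice wins.

Classify positions by backward induction: terminal positions (no move available) are L. From any other position, the mover wins iff some move reaches an L.
Every edge goes from a vertex to one that appears earlier in the order A, C, E, G, F, B, D, so processing vertices in that order labels each vertex after all of its successors.
A: no outgoing edge → L
C: can move to A, which is L ⇒ W
E: can move to A, which is L ⇒ W
G: can move to A, which is L ⇒ W
F: moves to E(W), C(W); every one is W ⇒ L
B: moves to G(W), E(W), C(W); every one is W ⇒ L
D: can move to B, which is L ⇒ W
From G Alice can move to A, reaching an L position.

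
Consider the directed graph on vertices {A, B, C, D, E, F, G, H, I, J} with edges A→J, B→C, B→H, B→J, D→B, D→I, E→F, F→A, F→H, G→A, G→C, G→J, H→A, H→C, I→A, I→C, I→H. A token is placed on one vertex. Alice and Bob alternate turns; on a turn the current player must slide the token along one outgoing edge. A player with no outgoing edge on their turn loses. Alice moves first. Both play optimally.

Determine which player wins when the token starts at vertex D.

Compute win/loss labels from the base case upward. A position with no move is L. Any other position is W if it can reach an L in one move, else L.
Every edge goes from a vertex to one that appears earlier in the order C, J, A, G, H, I, F, B, E, D, so processing vertices in that order labels each vertex after all of its successors.
C: no outgoing edge → L
J: no outgoing edge → L
A: can move to J, which is L ⇒ W
G: can move to J, which is L ⇒ W
H: can move to C, which is L ⇒ W
I: can move to C, which is L ⇒ W
F: moves to H(W), A(W); every one is W ⇒ L
B: can move to J, which is L ⇒ W
E: can move to F, which is L ⇒ W
D: moves to B(W), I(W); every one is W ⇒ L
The starting position D is L: whatever Alice does, the opponent receives a W position.

Bob wins.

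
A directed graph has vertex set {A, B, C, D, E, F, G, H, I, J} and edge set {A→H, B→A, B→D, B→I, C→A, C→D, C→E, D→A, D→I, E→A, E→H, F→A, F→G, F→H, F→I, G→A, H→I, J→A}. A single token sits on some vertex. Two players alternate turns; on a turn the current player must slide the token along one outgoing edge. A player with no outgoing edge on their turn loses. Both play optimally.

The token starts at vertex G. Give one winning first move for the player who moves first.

Work bottom-up. With no move the player to move loses. Otherwise the position is W if at least one move leads to an L position for the opponent, and L if every move leads to a W.
Every edge goes from a vertex to one that appears earlier in the order I, H, A, E, G, D, C, J, B, F, so processing vertices in that order labels each vertex after all of its successors.
I: no outgoing edge → L
H: can move to I, which is L ⇒ W
A: the only move is to H(W), a W ⇒ L
E: can move to A, which is L ⇒ W
G: can move to A, which is L ⇒ W
D: can move to A, which is L ⇒ W
C: can move to A, which is L ⇒ W
J: can move to A, which is L ⇒ W
B: can move to A, which is L ⇒ W
F: can move to A, which is L ⇒ W
From G, the L positions reachable in one move are: A.

Move to A.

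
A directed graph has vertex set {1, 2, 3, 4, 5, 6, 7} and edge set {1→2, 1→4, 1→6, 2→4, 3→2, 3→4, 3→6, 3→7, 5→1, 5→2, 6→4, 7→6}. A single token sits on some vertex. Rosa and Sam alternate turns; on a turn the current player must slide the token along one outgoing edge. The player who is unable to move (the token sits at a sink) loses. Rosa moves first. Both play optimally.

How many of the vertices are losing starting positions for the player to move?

Build the W/L table. Terminal = L. A non-terminal position is W if it has a move to some L; otherwise it is L.
Every edge goes from a vertex to one that appears earlier in the order 4, 6, 7, 2, 3, 1, 5, so processing vertices in that order labels each vertex after all of its successors.
4: no outgoing edge → L
6: can move to 4, which is L ⇒ W
7: the only move is to 6(W), a W ⇒ L
2: can move to 4, which is L ⇒ W
3: can move to 7, which is L ⇒ W
1: can move to 4, which is L ⇒ W
5: moves to 1(W), 2(W); every one is W ⇒ L
The L vertices are 4, 5, 7; that is 3 in all.

3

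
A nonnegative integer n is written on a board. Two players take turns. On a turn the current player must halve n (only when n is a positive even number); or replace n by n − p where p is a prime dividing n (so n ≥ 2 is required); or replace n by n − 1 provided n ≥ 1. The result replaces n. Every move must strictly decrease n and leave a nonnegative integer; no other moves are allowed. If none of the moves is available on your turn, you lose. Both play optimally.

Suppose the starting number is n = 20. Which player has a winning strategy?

Work bottom-up. With no move the player to move loses. Otherwise the position is W if at least one move leads to an L position for the opponent, and L if every move leads to a W.
n=0: no move → L
n=1: can move to 0, which is L ⇒ W
n=2: can move to 0, which is L ⇒ W
n=3: can move to 0, which is L ⇒ W
n=4: moves to 2(W), 3(W); every one is W ⇒ L
n=5: can move to 0, which is L ⇒ W
n=6: can move to 4, which is L ⇒ W
n=7: can move to 0, which is L ⇒ W
n=8: can move to 4, which is L ⇒ W
n=9: moves to 6(W), 8(W); every one is W ⇒ L
n=10: can move to 9, which is L ⇒ W
n=11: can move to 0, which is L ⇒ W
n=12: can move to 9, which is L ⇒ W
n=13: can move to 0, which is L ⇒ W
n=14: moves to 7(W), 12(W), 13(W); every one is W ⇒ L
n=15: can move to 14, which is L ⇒ W
n=16: can move to 14, which is L ⇒ W
n=17: can move to 0, which is L ⇒ W
n=18: can move to 9, which is L ⇒ W
n=19: can move to 0, which is L ⇒ W
n=20: moves to 10(W), 15(W), 18(W), 19(W); every one is W ⇒ L
Every move from 20 reaches a W position, so the mover loses.

The second player wins.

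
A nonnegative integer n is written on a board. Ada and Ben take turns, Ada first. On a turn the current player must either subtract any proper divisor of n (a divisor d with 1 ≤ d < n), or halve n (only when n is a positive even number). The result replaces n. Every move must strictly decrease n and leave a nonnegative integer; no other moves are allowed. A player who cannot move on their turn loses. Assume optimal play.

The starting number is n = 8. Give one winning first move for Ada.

Positions with no move are L. A position that does have a move is losing for the player to move precisely when every available move leads to a winning position for the opponent. Fill in the labels:
n=0: no move → L
n=1: no move → L
n=2: reaches L-position 1 → W
n=3: only reaches 2(W), which is W → L
n=4: reaches L-position 3 → W
n=5: only reaches 4(W), which is W → L
n=6: reaches L-position 3 → W
n=7: only reaches 6(W), which is W → L
n=8: reaches L-position 7 → W
From 8, the L positions reachable in one move are: 7.

Move to 7.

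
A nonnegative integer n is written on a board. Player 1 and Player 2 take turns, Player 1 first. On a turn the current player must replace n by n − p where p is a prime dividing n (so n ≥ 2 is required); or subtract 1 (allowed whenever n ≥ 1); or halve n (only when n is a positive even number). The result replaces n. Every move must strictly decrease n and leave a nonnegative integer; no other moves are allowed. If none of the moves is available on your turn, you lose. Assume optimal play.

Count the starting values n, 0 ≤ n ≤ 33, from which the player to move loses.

7

Compute win/loss labels from the base case upward. A position with no move is L. Any other position is W if it can reach an L in one move, else L.
n=0: no move → L
n=1: →0(L), so W
n=2: →0(L), so W
n=3: →0(L), so W
n=4: →2(W), 3(W) — all W, so L
n=5: →0(L), so W
n=6: →4(L), so W
n=7: →0(L), so W
n=8: →4(L), so W
n=9: →6(W), 8(W) — all W, so L
n=10: →9(L), so W
n=11: →0(L), so W
n=12: →9(L), so W
n=13: →0(L), so W
n=14: →7(W), 12(W), 13(W) — all W, so L
n=15: →14(L), so W
n=16: →14(L), so W
n=17: →0(L), so W
n=18: →9(L), so W
n=19: →0(L), so W
n=20: →10(W), 15(W), 18(W), 19(W) — all W, so L
n=21: →14(L), so W
n=22: →20(L), so W
n=23: →0(L), so W
n=24: →12(W), 21(W), 22(W), 23(W) — all W, so L
n=25: →20(L), so W
n=26: →24(L), so W
n=27: →24(L), so W
n=28: →14(L), so W
n=29: →0(L), so W
n=30: →15(W), 25(W), 27(W), 28(W), 29(W) — all W, so L
n=31: →0(L), so W
n=32: →30(L), so W
n=33: →30(L), so W
L entries with 0 ≤ n ≤ 33: n = 0, 4, 9, 14, 20, 24, 30; that makes 7.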